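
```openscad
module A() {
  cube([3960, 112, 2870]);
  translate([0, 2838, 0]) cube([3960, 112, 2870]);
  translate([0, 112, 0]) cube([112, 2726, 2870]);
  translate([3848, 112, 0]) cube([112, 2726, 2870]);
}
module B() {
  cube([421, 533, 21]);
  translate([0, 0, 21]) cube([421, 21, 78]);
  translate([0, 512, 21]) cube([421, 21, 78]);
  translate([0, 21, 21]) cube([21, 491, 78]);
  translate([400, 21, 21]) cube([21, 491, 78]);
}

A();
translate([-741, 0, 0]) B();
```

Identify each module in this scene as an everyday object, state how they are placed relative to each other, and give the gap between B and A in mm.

The open box's nearest face is 320 mm from the house frame's −x face.

A is a house frame. B is an open box. The open box is on the floor beside the house frame on its −x side. The gap between the open box and the house frame is 320 mm.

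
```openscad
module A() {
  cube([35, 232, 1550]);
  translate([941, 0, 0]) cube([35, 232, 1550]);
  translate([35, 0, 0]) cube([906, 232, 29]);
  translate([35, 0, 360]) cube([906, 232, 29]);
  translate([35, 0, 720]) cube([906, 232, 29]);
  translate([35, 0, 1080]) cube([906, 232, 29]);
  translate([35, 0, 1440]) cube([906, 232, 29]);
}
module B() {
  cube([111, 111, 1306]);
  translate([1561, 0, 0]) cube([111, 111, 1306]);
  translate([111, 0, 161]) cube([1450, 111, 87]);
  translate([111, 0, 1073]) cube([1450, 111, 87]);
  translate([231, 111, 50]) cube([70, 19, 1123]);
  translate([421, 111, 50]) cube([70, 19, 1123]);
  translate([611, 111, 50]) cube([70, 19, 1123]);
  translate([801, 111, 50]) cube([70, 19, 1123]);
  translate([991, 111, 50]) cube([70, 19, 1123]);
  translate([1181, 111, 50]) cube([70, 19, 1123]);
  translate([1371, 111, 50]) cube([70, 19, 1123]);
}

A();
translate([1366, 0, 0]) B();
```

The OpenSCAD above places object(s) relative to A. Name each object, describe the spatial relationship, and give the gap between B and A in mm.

A is a bookshelf. B is a fence section. The fence section is on the floor beside the bookshelf on its +x side. The gap between the fence section and the bookshelf is 390 mm.

The fence section's nearest face is 390 mm from the bookshelf's +x face.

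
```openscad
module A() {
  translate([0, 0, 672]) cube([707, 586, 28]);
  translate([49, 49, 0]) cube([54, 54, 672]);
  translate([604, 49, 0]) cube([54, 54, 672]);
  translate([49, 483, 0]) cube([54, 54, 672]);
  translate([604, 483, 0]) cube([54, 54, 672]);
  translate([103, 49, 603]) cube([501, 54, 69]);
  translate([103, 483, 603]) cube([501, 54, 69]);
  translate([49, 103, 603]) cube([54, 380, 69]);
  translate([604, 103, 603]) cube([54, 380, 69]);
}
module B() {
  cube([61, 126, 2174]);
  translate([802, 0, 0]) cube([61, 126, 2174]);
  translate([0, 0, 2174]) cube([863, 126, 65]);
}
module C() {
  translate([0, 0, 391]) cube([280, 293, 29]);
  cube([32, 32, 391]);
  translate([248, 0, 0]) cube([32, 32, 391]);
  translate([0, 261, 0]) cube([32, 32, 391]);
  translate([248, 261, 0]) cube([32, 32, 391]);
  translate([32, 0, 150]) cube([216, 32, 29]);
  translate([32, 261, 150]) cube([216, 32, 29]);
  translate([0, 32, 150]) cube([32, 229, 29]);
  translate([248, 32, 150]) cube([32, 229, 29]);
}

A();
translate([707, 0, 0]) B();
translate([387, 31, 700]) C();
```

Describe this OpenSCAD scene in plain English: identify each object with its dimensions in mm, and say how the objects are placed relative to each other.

A is a table: top 707 mm (x) × 586 mm (y), 28 mm thick, upper face at z = 700 mm, on four 54×54 mm square legs, each inset 49 mm from the nearest pair of top edges, running from z = 0 to the bottom of the top. Four apron rails, 54 mm thick and 69 mm tall, run between adjacent legs with their top edges flush with the underside of the top and their outer faces flush with the legs' outer faces.

B is a door frame. The clear opening is 741 mm wide and 2174 mm high. Two 61 mm wide jambs, 126 mm deep, stand either side of the opening from the floor to the top of the opening. A 65 mm thick head sits across the top of both jambs, spanning the full outside width of the frame.

C is a simple wooden stool: a rectangular seat 280 mm (x) by 293 mm (y), 29 mm thick, top face at z = 420 mm, on four square legs, each 32×32 mm in cross-section. The legs rest on z = 0, each flush with a corner of the seat. Four stretchers, 32 mm wide and 29 mm tall, connect adjacent legs with their undersides at z = 150 mm, each running between the inner faces of the legs it joins and aligned with the legs' outer faces on the other axis.

The door frame is against the table's +x side, with their −y faces flush. The stool is on top of the table.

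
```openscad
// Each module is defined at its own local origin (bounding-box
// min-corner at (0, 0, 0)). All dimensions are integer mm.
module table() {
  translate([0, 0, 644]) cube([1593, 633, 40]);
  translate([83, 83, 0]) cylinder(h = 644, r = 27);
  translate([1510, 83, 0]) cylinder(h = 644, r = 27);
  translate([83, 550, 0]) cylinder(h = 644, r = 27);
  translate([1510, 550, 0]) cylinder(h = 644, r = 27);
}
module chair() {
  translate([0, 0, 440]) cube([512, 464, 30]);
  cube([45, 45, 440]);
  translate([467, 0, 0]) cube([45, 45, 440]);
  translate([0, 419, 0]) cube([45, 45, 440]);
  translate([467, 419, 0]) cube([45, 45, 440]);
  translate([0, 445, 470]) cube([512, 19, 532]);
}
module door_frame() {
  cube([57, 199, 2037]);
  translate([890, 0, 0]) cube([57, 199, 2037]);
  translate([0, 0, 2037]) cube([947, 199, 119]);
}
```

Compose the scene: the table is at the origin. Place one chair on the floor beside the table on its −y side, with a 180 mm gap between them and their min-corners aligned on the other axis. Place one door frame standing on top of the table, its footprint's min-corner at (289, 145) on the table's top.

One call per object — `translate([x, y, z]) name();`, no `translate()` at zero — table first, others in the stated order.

table();
translate([0, -644, 0]) chair();
translate([289, 145, 684]) door_frame();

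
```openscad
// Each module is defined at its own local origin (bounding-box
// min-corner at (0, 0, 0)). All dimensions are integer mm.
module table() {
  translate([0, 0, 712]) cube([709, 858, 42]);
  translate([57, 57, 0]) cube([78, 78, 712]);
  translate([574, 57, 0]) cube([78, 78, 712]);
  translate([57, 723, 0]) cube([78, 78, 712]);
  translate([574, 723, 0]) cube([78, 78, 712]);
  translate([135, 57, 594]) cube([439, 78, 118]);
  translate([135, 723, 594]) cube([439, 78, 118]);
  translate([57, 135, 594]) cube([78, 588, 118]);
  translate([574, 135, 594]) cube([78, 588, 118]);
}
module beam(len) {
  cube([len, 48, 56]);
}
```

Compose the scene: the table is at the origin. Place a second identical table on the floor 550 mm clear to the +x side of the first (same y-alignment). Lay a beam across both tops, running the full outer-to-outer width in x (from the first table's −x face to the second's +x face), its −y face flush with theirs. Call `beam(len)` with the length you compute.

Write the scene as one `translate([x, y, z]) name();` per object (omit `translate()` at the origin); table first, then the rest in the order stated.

table();
translate([1259, 0, 0]) table();
translate([0, 0, 754]) beam(1968);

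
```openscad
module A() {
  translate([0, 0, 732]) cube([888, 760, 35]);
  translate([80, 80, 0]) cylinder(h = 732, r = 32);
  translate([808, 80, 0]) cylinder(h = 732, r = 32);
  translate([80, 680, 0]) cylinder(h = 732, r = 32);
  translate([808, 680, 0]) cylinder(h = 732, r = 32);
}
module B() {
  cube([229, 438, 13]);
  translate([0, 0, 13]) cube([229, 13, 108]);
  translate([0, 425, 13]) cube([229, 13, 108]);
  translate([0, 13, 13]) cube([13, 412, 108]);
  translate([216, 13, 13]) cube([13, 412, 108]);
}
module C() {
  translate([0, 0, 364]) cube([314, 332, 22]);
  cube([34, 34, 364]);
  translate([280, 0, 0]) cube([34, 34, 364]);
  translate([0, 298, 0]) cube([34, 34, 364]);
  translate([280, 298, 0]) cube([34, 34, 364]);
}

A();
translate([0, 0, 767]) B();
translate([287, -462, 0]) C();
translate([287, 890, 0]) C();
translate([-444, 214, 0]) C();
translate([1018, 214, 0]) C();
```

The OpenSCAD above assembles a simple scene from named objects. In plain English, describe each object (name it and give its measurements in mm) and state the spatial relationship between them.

A is a table with a 888×760 mm rectangular top, 35 mm thick, top surface at z = 767 mm, supported by four round legs of 64 mm diameter, each leg's bounding box inset 48 mm from the nearest pair of top edges, running from the floor.

B is an open-topped rectangular box: outside dimensions 229×438×121 mm, with a uniform wall and base thickness of 13 mm. The base is a full 229×438 slab on the floor; four walls sit on top of the base. The front and back walls (the −y and +y sides) span the full width; the two side walls fit between them.

C is a simple wooden stool: a rectangular seat 314 mm (x) by 332 mm (y), 22 mm thick, top face at z = 386 mm, on four square legs, each 34×34 mm in cross-section. The legs rest on z = 0, each flush with a corner of the seat.

The open box is on top of the table. Four stools sit around the table at the −y, +y, −x, +x sides.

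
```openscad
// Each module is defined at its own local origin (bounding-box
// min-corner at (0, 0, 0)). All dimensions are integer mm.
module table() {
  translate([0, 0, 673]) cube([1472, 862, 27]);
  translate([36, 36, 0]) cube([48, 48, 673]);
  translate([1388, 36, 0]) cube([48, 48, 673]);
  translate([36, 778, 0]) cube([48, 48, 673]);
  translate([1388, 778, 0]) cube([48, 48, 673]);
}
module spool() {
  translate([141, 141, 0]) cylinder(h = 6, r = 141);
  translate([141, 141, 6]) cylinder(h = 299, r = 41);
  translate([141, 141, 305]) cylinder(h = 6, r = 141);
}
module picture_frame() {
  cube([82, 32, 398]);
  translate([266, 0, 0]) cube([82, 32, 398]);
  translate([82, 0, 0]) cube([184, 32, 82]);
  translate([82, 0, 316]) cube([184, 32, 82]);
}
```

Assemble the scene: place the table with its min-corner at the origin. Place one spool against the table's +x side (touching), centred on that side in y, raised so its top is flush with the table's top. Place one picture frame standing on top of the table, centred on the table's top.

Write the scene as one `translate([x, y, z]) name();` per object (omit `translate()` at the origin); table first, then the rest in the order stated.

table();
translate([1472, 290, 389]) spool();
translate([562, 415, 700]) picture_frame();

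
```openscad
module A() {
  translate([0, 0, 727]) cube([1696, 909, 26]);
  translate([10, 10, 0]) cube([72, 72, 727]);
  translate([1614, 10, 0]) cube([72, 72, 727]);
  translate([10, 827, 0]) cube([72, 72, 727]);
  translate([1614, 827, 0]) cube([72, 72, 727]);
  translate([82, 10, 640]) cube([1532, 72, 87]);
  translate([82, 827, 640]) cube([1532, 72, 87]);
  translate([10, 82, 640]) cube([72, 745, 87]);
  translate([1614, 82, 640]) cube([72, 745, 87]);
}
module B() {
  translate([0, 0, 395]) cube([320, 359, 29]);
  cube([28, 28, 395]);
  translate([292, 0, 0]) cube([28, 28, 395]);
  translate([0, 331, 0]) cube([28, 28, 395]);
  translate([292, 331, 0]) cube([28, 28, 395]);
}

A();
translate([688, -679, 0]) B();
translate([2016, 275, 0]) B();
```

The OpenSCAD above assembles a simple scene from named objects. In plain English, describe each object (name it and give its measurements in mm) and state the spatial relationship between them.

A is a rectangular dining table. The top is 1696×909×26 mm with its upper surface at z = 753 mm. It stands on four 72×72 mm square legs, each inset 10 mm from the nearest pair of top edges, running from the floor to the underside of the top. Four apron rails, 72 mm thick and 87 mm tall, run between adjacent legs with their top edges flush with the underside of the top and their outer faces flush with the legs' outer faces.

B is a simple wooden stool: a rectangular seat 320 mm (x) by 359 mm (y), 29 mm thick, top face at z = 424 mm, on four square legs, each 28×28 mm in cross-section. The legs rest on z = 0, each flush with a corner of the seat.

Two stools sit around the table at the −y, +x sides.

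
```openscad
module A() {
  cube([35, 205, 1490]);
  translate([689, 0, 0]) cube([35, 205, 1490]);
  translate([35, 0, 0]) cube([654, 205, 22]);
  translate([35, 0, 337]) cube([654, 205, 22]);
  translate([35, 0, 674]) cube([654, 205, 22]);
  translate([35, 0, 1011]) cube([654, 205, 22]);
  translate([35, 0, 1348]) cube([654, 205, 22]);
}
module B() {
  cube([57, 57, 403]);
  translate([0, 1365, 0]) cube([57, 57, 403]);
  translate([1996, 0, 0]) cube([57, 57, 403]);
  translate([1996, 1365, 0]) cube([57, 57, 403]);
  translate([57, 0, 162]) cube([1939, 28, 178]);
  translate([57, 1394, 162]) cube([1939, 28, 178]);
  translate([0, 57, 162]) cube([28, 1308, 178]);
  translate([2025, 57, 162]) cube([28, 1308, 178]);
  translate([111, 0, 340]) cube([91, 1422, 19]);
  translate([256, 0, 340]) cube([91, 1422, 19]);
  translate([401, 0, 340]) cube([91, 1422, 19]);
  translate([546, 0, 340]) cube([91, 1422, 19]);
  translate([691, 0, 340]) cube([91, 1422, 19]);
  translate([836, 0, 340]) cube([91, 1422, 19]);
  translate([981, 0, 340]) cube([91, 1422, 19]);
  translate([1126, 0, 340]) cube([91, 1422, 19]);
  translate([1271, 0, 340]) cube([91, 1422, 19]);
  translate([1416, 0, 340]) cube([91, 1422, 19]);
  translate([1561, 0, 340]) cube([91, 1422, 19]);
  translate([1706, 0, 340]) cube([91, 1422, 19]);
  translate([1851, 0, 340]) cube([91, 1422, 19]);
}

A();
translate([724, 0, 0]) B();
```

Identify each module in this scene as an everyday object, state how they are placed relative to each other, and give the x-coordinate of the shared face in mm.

The bookshelf's +x face and the bed frame's −x face are both at x = 724 mm.

A is a bookshelf. B is a bed frame. The bed frame is against the bookshelf's +x side, with their −y faces flush. The x-coordinate of the shared face is 724 mm.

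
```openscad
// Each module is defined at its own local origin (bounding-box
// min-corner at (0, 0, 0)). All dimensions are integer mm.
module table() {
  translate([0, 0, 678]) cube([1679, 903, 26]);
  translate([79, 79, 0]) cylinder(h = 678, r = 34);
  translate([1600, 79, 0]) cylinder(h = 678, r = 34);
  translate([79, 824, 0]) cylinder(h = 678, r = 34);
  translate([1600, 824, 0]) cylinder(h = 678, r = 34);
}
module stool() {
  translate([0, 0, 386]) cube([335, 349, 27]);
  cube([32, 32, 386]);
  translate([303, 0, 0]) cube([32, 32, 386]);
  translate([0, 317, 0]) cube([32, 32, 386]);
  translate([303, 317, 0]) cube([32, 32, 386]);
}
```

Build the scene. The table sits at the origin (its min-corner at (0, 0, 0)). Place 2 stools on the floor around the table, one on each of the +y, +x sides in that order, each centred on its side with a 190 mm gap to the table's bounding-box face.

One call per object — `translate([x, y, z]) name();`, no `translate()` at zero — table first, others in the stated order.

table();
translate([672, 1093, 0]) stool();
translate([1869, 277, 0]) stool();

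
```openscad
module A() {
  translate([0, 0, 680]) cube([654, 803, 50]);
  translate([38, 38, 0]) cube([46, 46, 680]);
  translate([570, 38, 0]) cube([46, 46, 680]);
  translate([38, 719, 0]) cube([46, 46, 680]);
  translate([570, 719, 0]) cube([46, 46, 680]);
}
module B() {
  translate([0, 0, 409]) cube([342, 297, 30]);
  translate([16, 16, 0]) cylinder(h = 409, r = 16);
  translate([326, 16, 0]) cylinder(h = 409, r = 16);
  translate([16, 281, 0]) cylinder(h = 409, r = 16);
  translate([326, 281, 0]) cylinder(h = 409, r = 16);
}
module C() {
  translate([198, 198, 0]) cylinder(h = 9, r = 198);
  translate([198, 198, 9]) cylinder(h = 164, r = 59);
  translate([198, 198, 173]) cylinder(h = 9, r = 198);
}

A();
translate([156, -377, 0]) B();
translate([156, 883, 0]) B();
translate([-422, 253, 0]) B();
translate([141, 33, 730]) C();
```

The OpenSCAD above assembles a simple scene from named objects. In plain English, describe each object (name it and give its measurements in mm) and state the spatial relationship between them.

A is a rectangular dining table. The top is 654×803×50 mm with its upper surface at z = 730 mm. It stands on four 46×46 mm square legs, each inset 38 mm from the nearest pair of top edges, running from the floor to the underside of the top.

B is a four-legged stool. The seat is a 342×297×30 mm slab whose top surface is at z = 439 mm; four round legs, each 32 mm in diameter, run from the floor (z = 0) to the underside of the seat, each leg's axis is inset half a diameter from the nearest pair of seat edges (so the leg's bounding box is flush with the corner).

C is a spool: two coaxial disc flanges of radius 198 mm and thickness 9 mm, joined by a core cylinder of radius 59 mm and height 164 mm. The lower flange rests on z = 0 and the three cylinders share a vertical axis.

Three stools sit around the table at the −y, +y, −x sides. The spool is on top of the table.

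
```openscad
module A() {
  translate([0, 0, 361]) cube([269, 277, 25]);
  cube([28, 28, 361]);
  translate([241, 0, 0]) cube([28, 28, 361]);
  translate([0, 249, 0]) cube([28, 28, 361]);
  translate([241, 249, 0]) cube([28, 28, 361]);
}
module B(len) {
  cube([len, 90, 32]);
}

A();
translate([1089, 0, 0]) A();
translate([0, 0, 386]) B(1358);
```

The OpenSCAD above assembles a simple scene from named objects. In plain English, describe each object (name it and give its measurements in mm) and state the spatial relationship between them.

A is a four-legged stool. The seat is a 269×277×25 mm slab whose top surface is at z = 386 mm; four square legs, each 28×28 mm in cross-section, run from the floor (z = 0) to the underside of the seat, each flush with a corner of the seat.

B is a rectangular beam 1358 mm long (x), 90 mm deep (y), 32 mm thick (z).

The beam spans the tops of two stools placed 820 mm apart, resting at z = 386 mm.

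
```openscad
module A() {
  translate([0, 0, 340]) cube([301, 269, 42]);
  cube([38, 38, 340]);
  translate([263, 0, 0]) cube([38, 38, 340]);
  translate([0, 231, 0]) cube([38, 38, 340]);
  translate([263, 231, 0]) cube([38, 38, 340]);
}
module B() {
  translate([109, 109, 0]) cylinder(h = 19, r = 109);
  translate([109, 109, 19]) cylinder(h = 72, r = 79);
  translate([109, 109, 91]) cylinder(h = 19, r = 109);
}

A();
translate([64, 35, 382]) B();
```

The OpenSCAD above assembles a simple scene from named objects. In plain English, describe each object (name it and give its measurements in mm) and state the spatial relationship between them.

A is a four-legged stool. The seat is 301×269 mm, 42 mm thick, top at z = 382 mm. It stands on four square legs, each 38×38 mm in cross-section, from z = 0 to the seat underside, each flush with a corner of the seat.

B is a spool: two coaxial disc flanges of radius 109 mm and thickness 19 mm, joined by a core cylinder of radius 79 mm and height 72 mm. The lower flange rests on z = 0 and the three cylinders share a vertical axis.

The spool is on top of the stool.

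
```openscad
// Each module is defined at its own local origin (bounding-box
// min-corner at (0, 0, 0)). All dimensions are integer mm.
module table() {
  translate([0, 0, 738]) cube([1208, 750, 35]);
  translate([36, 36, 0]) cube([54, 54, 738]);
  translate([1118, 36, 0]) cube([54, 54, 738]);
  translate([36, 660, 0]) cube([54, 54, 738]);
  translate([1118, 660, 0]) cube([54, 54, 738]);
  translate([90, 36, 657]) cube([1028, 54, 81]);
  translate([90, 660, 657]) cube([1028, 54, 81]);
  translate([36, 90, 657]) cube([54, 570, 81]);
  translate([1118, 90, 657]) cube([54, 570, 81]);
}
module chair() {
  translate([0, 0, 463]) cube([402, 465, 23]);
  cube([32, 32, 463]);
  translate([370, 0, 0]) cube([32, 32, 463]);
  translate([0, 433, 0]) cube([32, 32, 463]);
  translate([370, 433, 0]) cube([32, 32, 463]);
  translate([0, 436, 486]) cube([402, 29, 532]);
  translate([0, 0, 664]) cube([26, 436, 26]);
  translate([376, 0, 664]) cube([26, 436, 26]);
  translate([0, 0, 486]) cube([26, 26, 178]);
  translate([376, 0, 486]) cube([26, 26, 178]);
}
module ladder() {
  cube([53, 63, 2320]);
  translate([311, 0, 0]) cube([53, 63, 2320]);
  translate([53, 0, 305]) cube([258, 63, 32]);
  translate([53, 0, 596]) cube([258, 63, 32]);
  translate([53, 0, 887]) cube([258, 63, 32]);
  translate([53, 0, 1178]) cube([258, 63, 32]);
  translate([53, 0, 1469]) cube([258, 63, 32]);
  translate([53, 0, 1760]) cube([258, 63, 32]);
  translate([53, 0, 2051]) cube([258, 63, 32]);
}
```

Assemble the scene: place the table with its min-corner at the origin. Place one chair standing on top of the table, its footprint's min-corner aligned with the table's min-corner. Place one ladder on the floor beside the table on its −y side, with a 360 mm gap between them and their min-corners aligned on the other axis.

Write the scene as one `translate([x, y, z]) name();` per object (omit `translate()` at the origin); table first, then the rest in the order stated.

table();
translate([0, 0, 773]) chair();
translate([0, -423, 0]) ladder();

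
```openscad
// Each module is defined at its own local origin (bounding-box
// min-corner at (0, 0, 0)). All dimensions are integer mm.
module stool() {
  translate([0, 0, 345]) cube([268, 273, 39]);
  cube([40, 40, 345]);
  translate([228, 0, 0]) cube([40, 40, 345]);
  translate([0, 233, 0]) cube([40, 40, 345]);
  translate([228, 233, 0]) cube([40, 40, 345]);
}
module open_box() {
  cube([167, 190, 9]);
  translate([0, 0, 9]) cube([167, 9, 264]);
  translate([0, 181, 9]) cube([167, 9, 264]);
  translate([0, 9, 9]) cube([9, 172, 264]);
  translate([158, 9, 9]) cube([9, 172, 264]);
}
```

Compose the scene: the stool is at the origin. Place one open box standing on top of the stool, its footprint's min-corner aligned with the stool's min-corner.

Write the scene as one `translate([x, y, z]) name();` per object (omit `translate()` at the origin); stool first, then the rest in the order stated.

stool();
translate([0, 0, 384]) open_box();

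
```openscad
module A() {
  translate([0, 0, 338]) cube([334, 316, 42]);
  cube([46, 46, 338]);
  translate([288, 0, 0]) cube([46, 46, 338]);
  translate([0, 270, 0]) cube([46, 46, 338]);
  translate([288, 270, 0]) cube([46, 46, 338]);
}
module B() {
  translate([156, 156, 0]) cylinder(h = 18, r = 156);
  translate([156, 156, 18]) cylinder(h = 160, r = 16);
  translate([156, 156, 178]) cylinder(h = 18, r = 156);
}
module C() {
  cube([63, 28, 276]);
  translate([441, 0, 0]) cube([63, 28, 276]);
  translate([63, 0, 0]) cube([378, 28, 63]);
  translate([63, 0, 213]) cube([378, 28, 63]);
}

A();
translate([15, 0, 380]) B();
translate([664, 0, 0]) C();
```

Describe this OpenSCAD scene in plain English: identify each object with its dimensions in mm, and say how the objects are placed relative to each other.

A is a simple wooden stool: a rectangular seat 334 mm (x) by 316 mm (y), 42 mm thick, top face at z = 380 mm, on four square legs, each 46×46 mm in cross-section. The legs rest on z = 0, each flush with a corner of the seat.

B is a spool: two coaxial disc flanges of radius 156 mm and thickness 18 mm, joined by a core cylinder of radius 16 mm and height 160 mm. The lower flange rests on z = 0 and the three cylinders share a vertical axis.

C is a picture frame with a 378×150 mm rectangular opening (x by z) and a uniform 63 mm border on every side. Frame depth is 28 mm along y. It is built from two vertical stiles running the full outside height and two horizontal rails spanning the gap between the stiles.

The spool is on top of the stool. The picture frame is on the floor beside the stool on its +x side.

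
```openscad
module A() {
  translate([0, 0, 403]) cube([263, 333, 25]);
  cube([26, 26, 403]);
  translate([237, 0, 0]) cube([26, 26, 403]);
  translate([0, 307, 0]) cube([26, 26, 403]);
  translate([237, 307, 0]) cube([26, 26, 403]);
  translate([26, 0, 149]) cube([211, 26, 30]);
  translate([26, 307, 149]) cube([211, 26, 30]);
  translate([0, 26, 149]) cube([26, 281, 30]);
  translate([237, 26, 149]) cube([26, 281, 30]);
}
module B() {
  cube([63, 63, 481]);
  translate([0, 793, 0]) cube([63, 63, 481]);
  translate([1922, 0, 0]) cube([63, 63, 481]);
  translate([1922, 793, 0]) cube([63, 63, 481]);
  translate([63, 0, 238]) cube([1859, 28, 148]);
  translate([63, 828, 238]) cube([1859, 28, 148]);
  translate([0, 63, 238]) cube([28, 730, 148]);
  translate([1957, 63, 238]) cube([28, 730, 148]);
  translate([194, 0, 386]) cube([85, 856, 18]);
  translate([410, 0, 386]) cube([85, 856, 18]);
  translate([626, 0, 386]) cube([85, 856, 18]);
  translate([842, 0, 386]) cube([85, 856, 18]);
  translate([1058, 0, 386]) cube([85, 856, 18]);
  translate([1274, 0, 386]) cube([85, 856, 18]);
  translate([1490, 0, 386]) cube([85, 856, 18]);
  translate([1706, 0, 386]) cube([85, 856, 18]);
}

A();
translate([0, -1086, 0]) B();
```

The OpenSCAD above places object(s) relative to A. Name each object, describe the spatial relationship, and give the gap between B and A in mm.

A is a stool. B is a bed frame. The bed frame is on the floor beside the stool on its −y side. The gap between the bed frame and the stool is 230 mm.

The bed frame's nearest face is 230 mm from the stool's −y face.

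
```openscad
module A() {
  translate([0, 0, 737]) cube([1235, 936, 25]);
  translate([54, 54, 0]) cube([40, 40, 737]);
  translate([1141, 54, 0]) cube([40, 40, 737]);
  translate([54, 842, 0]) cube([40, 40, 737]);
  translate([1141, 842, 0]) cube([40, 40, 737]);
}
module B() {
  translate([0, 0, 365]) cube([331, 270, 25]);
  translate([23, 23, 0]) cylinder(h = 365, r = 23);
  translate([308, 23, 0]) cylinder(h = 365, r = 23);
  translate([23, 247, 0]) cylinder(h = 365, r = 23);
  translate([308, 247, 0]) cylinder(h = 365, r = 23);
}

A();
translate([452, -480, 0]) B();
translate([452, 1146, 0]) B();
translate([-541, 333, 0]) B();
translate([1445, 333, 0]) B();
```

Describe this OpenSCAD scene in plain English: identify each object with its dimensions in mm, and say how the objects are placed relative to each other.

A is a table with a 1235×936 mm rectangular top, 25 mm thick, top surface at z = 762 mm, supported by four 40×40 mm square legs, each inset 54 mm from the nearest pair of top edges, running from the floor.

B is a four-legged stool. The seat is 331×270 mm, 25 mm thick, top at z = 390 mm. It stands on four round legs, each 46 mm in diameter, from z = 0 to the seat underside, each leg's axis is inset half a diameter from the nearest pair of seat edges (so the leg's bounding box is flush with the corner).

Four stools sit around the table at the −y, +y, −x, +x sides.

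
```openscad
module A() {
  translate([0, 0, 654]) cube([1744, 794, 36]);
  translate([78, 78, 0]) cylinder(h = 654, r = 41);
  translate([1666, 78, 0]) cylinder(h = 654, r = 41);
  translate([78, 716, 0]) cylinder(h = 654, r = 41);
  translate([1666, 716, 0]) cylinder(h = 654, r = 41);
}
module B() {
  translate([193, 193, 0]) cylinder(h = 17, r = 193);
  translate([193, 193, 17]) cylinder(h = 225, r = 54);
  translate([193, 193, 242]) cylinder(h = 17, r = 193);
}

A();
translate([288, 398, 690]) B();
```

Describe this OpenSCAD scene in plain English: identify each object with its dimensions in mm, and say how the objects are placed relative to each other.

A is a table with a 1744×794 mm rectangular top, 36 mm thick, top surface at z = 690 mm, supported by four round legs of 82 mm diameter, each leg's bounding box inset 37 mm from the nearest pair of top edges, running from the floor.

B is a spool: two coaxial disc flanges of radius 193 mm and thickness 17 mm, joined by a core cylinder of radius 54 mm and height 225 mm. The lower flange rests on z = 0 and the three cylinders share a vertical axis.

The spool is on top of the table.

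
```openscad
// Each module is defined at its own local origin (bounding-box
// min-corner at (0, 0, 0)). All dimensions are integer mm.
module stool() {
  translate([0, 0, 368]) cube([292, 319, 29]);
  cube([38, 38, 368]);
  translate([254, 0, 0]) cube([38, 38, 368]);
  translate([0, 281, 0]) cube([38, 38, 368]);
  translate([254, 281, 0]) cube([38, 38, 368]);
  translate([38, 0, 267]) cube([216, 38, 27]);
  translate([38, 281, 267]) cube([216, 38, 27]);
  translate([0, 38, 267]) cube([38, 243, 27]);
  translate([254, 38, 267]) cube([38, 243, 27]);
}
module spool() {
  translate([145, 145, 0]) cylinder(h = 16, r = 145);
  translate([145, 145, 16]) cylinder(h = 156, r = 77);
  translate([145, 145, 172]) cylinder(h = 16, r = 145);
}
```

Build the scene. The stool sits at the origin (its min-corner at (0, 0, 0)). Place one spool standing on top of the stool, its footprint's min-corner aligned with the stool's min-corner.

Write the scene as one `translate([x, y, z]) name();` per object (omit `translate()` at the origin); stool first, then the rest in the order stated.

stool();
translate([0, 0, 397]) spool();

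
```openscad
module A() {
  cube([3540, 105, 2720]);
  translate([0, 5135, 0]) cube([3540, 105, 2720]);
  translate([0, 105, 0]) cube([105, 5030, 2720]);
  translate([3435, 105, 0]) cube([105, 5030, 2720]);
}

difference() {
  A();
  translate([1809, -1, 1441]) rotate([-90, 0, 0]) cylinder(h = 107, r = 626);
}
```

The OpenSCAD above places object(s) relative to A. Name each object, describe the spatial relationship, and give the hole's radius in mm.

The subtracted cylinder has r = 626 mm.

A is a house frame. The house frame has a circular hole through its front wall. The hole's radius is 626 mm.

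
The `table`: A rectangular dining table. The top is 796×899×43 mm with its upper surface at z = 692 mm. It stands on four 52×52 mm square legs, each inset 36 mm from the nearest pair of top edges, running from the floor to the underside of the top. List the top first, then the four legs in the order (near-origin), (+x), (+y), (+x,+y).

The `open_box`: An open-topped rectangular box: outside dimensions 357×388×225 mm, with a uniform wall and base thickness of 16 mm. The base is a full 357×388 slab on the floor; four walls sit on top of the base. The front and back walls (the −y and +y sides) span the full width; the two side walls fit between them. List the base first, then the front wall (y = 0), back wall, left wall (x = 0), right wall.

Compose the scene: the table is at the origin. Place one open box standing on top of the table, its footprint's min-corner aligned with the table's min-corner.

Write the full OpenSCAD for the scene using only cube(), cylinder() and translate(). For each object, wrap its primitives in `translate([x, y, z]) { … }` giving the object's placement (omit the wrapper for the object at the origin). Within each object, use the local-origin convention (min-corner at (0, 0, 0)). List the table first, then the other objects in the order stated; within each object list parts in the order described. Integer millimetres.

translate([0, 0, 649]) cube([796, 899, 43]);
translate([36, 36, 0]) cube([52, 52, 649]);
translate([708, 36, 0]) cube([52, 52, 649]);
translate([36, 811, 0]) cube([52, 52, 649]);
translate([708, 811, 0]) cube([52, 52, 649]);
translate([0, 0, 692]) {
  cube([357, 388, 16]);
  translate([0, 0, 16]) cube([357, 16, 209]);
  translate([0, 372, 16]) cube([357, 16, 209]);
  translate([0, 16, 16]) cube([16, 356, 209]);
  translate([341, 16, 16]) cube([16, 356, 209]);
}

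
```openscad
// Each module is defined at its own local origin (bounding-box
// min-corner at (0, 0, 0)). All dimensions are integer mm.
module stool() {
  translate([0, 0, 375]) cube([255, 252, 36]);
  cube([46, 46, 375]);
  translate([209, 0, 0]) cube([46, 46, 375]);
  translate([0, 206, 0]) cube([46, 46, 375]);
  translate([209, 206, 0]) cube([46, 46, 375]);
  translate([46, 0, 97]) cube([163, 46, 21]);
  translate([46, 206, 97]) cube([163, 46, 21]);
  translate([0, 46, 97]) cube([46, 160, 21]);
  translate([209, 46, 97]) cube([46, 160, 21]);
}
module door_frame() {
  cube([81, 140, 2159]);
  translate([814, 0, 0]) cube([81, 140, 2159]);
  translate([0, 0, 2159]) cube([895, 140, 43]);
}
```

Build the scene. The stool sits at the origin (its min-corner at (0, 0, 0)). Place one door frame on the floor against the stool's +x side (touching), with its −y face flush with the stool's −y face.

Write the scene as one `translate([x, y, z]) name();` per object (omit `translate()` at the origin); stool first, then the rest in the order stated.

stool();
translate([255, 0, 0]) door_frame();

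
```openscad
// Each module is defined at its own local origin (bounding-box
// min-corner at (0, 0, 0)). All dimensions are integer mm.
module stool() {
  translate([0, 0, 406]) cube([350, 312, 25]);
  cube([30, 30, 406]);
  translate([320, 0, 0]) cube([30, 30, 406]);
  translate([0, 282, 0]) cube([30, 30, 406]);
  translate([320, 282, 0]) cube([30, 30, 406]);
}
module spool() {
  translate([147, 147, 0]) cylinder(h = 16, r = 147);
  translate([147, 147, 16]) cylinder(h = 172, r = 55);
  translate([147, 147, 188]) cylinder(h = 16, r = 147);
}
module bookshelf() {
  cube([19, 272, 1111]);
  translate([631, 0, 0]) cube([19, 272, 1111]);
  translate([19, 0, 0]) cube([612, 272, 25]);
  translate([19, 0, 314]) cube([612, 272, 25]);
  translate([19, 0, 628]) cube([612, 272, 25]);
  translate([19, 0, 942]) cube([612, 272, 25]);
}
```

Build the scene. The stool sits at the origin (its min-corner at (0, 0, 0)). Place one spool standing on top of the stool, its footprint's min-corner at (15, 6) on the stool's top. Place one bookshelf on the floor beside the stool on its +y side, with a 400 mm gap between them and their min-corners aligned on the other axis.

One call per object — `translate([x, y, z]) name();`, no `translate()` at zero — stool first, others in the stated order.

stool();
translate([15, 6, 431]) spool();
translate([0, 712, 0]) bookshelf();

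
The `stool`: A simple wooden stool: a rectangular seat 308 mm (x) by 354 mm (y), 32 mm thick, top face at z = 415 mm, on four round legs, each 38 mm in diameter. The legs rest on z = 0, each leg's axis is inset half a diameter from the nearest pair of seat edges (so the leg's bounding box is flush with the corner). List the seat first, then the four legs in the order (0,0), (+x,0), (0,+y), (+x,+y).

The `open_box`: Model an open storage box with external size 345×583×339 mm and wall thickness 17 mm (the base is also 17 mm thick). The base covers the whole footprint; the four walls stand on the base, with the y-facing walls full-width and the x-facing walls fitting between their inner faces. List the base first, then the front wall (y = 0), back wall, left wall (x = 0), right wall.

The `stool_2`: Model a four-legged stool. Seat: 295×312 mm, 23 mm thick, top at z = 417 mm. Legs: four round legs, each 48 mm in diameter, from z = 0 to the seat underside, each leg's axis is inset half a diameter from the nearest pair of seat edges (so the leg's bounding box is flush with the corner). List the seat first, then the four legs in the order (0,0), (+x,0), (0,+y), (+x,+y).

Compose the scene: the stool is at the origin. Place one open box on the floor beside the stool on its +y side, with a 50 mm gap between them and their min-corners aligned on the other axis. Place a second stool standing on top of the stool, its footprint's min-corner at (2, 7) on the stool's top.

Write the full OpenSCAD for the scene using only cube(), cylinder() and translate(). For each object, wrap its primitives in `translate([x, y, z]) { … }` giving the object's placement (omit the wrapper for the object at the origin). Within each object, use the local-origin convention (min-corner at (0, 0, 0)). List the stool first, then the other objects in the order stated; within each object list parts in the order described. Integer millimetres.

translate([0, 0, 383]) cube([308, 354, 32]);
translate([19, 19, 0]) cylinder(h = 383, r = 19);
translate([289, 19, 0]) cylinder(h = 383, r = 19);
translate([19, 335, 0]) cylinder(h = 383, r = 19);
translate([289, 335, 0]) cylinder(h = 383, r = 19);
translate([0, 404, 0]) {
  cube([345, 583, 17]);
  translate([0, 0, 17]) cube([345, 17, 322]);
  translate([0, 566, 17]) cube([345, 17, 322]);
  translate([0, 17, 17]) cube([17, 549, 322]);
  translate([328, 17, 17]) cube([17, 549, 322]);
}
translate([2, 7, 415]) {
  translate([0, 0, 394]) cube([295, 312, 23]);
  translate([24, 24, 0]) cylinder(h = 394, r = 24);
  translate([271, 24, 0]) cylinder(h = 394, r = 24);
  translate([24, 288, 0]) cylinder(h = 394, r = 24);
  translate([271, 288, 0]) cylinder(h = 394, r = 24);
}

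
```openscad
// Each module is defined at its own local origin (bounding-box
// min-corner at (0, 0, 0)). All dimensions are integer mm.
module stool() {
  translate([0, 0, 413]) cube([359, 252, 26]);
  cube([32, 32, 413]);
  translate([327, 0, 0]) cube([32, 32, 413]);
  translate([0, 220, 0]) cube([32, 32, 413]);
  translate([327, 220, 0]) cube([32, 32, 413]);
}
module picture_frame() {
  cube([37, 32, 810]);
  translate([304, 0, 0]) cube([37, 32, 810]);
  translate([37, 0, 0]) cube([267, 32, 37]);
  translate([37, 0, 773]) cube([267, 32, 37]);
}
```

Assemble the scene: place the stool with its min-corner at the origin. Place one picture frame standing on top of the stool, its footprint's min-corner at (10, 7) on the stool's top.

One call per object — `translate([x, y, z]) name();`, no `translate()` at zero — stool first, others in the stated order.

stool();
translate([10, 7, 439]) picture_frame();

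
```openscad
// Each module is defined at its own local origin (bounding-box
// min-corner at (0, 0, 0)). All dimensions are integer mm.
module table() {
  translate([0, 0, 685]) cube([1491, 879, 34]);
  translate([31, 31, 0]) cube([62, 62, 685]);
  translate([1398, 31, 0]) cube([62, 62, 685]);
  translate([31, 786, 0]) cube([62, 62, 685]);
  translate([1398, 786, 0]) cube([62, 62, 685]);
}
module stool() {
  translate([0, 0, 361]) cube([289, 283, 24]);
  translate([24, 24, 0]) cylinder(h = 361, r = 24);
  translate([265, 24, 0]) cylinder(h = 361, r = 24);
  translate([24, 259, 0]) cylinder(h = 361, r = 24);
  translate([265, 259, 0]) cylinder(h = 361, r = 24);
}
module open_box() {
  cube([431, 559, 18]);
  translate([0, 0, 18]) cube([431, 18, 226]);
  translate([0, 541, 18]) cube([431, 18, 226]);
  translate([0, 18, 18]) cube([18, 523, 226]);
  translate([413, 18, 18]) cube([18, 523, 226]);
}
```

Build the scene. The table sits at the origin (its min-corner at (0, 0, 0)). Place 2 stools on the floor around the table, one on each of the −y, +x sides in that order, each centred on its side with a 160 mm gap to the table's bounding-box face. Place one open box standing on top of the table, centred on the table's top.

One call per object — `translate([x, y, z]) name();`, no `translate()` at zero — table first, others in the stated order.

table();
translate([601, -443, 0]) stool();
translate([1651, 298, 0]) stool();
translate([530, 160, 719]) open_box();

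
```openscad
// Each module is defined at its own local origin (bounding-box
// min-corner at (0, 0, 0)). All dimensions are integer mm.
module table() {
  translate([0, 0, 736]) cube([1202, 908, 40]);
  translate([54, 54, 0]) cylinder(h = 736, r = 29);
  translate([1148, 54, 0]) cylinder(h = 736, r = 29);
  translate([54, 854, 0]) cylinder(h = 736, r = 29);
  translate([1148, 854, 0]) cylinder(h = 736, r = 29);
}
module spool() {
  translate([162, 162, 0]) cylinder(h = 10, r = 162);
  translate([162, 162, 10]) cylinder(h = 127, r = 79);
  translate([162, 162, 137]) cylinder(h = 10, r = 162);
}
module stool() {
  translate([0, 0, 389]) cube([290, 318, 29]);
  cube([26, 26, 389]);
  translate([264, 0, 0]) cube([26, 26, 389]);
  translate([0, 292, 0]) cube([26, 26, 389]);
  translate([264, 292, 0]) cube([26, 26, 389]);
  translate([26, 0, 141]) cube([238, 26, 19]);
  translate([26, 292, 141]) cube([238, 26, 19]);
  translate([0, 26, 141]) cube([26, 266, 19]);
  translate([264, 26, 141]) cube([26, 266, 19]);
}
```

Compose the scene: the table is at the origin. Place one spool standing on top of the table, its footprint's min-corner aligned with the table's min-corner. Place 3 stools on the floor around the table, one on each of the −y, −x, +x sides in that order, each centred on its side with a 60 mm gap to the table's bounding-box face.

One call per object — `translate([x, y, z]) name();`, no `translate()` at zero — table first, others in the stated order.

table();
translate([0, 0, 776]) spool();
translate([456, -378, 0]) stool();
translate([-350, 295, 0]) stool();
translate([1262, 295, 0]) stool();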